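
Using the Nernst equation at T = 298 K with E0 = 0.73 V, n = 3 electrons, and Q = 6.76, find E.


E = E0 - (RT/nF) * ln(Q)
E = 0.73 - (8.314 * 298 / (3 * 96485)) * ln(6.76)
E = 0.7136 V

0.7136 V


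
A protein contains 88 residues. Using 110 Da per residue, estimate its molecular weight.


MW = n_residues * 110 Da
MW = 88 * 110
MW = 9680 Da

9680 Da


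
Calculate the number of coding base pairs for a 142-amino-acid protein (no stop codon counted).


Each amino acid = 1 codon = 3 bp
bp = 142 * 3 = 426 bp

426 bp


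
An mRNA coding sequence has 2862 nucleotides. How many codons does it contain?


codons = nucleotides / 3
codons = 2862 / 3 = 954

954


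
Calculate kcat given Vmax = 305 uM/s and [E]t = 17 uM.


kcat = Vmax / [E]t
kcat = 305 / 17
kcat = 17.9412 s^-1

17.9412 s^-1


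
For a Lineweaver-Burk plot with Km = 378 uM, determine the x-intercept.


x-intercept = -1/Km
= -1/378
= -0.0026 1/uM

-0.0026 1/uM


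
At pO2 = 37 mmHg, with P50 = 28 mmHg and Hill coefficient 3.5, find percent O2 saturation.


Y = pO2^n / (P50^n + pO2^n)
Y = 37^3.5 / (28^3.5 + 37^3.5)
Y = 72.62%

72.62%


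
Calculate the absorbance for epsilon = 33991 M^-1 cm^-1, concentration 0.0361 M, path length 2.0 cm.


A = epsilon * c * l
A = 33991 * 0.0361 * 2.0
A = 2454.1502

2454.1502


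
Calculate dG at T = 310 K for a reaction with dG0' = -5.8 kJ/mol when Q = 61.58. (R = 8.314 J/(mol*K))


dG = dG0' + RT * ln(Q) / 1000
dG = -5.8 + 8.314 * 310 * ln(61.58) / 1000
dG = 4.8195 kJ/mol

4.8195 kJ/mol


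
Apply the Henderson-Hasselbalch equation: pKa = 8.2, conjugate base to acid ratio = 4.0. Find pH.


pH = pKa + log10([A-]/[HA])
pH = 8.2 + log10(4.0)
pH = 8.8021

8.8021


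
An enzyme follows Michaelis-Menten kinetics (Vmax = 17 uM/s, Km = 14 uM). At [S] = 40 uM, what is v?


v = Vmax * [S] / (Km + [S])
v = 17 * 40 / (14 + 40)
v = 12.5926 uM/s

12.5926 uM/s


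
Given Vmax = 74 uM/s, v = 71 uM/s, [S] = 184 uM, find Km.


Km = [S] * (Vmax - v) / v
Km = 184 * (74 - 71) / 71
Km = 7.7746 uM

7.7746 uM


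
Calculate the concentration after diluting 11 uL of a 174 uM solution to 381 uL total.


C2 = C1 * V1 / V2
C2 = 174 * 11 / 381
C2 = 5.0236 uM

5.0236 uM


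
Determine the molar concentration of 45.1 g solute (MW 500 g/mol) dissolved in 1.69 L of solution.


C = (mass / MW) / volume
C = (45.1 / 500) / 1.69
C = 0.0534 M

0.0534 M


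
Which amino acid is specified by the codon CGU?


Standard genetic code lookup.
Codon CGU -> Arg

Arg


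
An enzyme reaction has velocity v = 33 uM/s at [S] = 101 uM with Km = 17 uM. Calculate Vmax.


Vmax = v * (Km + [S]) / [S]
Vmax = 33 * (17 + 101) / 101
Vmax = 38.5545 uM/s

38.5545 uM/s


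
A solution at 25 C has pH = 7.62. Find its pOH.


pOH = 14 - pH
pOH = 14 - 7.62
pOH = 6.38

6.38


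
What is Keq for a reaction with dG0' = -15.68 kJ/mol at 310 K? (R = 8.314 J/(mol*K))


Keq = exp(-dG0 * 1000 / (R * T))
Keq = exp(-(-15.68) * 1000 / (8.314 * 310))
Keq = 438.6895

438.6895


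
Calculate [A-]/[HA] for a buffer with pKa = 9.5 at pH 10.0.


[A-]/[HA] = 10^(pH - pKa)
= 10^(10.0 - 9.5)
= 3.1623

3.1623


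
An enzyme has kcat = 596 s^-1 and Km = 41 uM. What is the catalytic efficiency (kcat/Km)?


Catalytic efficiency = kcat / Km
= 596 / 41
= 14.5366 uM^-1*s^-1

14.5366 uM^-1*s^-1


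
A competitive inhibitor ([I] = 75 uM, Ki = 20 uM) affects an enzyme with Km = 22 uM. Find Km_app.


Km_app = Km * (1 + [I]/Ki)
Km_app = 22 * (1 + 75/20)
Km_app = 104.5 uM

104.5 uM


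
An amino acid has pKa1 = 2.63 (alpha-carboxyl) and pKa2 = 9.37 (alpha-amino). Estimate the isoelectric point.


pI = (pKa1 + pKa2) / 2
pI = (2.63 + 9.37) / 2
pI = 6.0

6.0


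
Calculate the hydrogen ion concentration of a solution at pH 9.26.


[H+] = 10^(-pH)
[H+] = 10^(-9.26)
[H+] = 5.495e-10 M

5.495e-10 M


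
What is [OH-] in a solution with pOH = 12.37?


[OH-] = 10^(-pOH)
[OH-] = 10^(-12.37)
[OH-] = 4.266e-13 M

4.266e-13 M


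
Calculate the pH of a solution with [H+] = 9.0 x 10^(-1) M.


pH = -log10([H+])
pH = -log10(9.0 x 10^(-1))
pH = 0.0458

0.0458


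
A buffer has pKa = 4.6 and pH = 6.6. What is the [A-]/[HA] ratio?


[A-]/[HA] = 10^(pH - pKa)
= 10^(6.6 - 4.6)
= 100.0

100.0


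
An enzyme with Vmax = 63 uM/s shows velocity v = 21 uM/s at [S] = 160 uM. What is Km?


Km = [S] * (Vmax - v) / v
Km = 160 * (63 - 21) / 21
Km = 320.0 uM

320.0 uM


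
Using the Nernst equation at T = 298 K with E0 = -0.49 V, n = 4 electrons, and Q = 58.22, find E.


E = E0 - (RT/nF) * ln(Q)
E = -0.49 - (8.314 * 298 / (4 * 96485)) * ln(58.22)
E = -0.5161 V

-0.5161 V


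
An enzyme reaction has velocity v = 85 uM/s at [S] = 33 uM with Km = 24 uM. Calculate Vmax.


Vmax = v * (Km + [S]) / [S]
Vmax = 85 * (24 + 33) / 33
Vmax = 146.8182 uM/s

146.8182 uM/s


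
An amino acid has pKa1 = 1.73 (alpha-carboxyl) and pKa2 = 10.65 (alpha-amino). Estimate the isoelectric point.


pI = (pKa1 + pKa2) / 2
pI = (1.73 + 10.65) / 2
pI = 6.19

6.19


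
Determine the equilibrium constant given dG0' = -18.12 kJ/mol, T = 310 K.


Keq = exp(-dG0 * 1000 / (R * T))
Keq = exp(-(-18.12) * 1000 / (8.314 * 310))
Keq = 1130.6006

1130.6006


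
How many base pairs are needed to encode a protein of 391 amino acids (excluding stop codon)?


Each amino acid = 1 codon = 3 bp
bp = 391 * 3 = 1173 bp

1173 bp


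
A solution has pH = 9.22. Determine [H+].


[H+] = 10^(-pH)
[H+] = 10^(-9.22)
[H+] = 6.026e-10 M

6.026e-10 M


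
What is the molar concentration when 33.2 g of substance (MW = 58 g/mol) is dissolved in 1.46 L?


C = (mass / MW) / volume
C = (33.2 / 58) / 1.46
C = 0.3921 M

0.3921 M


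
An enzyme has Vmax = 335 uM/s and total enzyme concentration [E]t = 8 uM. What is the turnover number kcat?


kcat = Vmax / [E]t
kcat = 335 / 8
kcat = 41.875 s^-1

41.875 s^-1


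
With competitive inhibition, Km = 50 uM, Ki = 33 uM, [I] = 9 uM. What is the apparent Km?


Km_app = Km * (1 + [I]/Ki)
Km_app = 50 * (1 + 9/33)
Km_app = 63.6364 uM

63.6364 uM


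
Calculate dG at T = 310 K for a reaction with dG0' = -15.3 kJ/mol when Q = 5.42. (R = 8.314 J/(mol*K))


dG = dG0' + RT * ln(Q) / 1000
dG = -15.3 + 8.314 * 310 * ln(5.42) / 1000
dG = -10.944 kJ/mol

-10.944 kJ/mol


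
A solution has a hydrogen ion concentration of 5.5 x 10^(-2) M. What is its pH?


pH = -log10([H+])
pH = -log10(5.5 x 10^(-2))
pH = 1.2596

1.2596


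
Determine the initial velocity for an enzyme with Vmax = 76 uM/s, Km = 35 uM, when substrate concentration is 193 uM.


v = Vmax * [S] / (Km + [S])
v = 76 * 193 / (35 + 193)
v = 64.3333 uM/s

64.3333 uM/s


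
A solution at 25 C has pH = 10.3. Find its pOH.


pOH = 14 - pH
pOH = 14 - 10.3
pOH = 3.7

3.7


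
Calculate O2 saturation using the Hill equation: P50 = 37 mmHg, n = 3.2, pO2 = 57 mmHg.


Y = pO2^n / (P50^n + pO2^n)
Y = 57^3.2 / (37^3.2 + 57^3.2)
Y = 79.94%

79.94%


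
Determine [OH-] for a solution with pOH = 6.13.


[OH-] = 10^(-pOH)
[OH-] = 10^(-6.13)
[OH-] = 7.413e-07 M

7.413e-07 M


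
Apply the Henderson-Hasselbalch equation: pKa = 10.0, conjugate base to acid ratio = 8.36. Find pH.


pH = pKa + log10([A-]/[HA])
pH = 10.0 + log10(8.36)
pH = 10.9222

10.9222


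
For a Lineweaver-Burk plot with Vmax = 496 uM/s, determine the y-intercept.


y-intercept = 1/Vmax
= 1/496
= 0.002 s/uM

0.002 s/uM


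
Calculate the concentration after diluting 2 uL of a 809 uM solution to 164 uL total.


C2 = C1 * V1 / V2
C2 = 809 * 2 / 164
C2 = 9.8659 uM

9.8659 uM


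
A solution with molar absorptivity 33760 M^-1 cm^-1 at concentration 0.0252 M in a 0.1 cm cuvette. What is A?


A = epsilon * c * l
A = 33760 * 0.0252 * 0.1
A = 85.0752

85.0752


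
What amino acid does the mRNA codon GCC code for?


Standard genetic code lookup.
Codon GCC -> Ala

Ala


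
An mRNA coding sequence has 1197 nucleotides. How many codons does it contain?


codons = nucleotides / 3
codons = 1197 / 3 = 399

399


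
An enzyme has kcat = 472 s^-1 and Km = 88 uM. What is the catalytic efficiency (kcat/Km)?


Catalytic efficiency = kcat / Km
= 472 / 88
= 5.3636 uM^-1*s^-1

5.3636 uM^-1*s^-1


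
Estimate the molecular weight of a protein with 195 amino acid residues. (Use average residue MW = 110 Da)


MW = n_residues * 110 Da
MW = 195 * 110
MW = 21450 Da

21450 Da


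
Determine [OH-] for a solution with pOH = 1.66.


[OH-] = 10^(-pOH)
[OH-] = 10^(-1.66)
[OH-] = 0.0219 M

0.0219 M


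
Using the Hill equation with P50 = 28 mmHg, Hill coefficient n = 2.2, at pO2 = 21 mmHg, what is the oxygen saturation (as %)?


Y = pO2^n / (P50^n + pO2^n)
Y = 21^2.2 / (28^2.2 + 21^2.2)
Y = 34.69%

34.69%


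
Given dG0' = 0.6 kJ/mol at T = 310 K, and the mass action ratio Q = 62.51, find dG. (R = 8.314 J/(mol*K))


dG = dG0' + RT * ln(Q) / 1000
dG = 0.6 + 8.314 * 310 * ln(62.51) / 1000
dG = 11.2581 kJ/mol

11.2581 kJ/mol


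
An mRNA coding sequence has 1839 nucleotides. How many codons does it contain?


codons = nucleotides / 3
codons = 1839 / 3 = 613

613


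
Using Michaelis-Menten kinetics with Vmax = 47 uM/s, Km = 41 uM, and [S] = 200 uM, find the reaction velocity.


v = Vmax * [S] / (Km + [S])
v = 47 * 200 / (41 + 200)
v = 39.0041 uM/s

39.0041 uM/s


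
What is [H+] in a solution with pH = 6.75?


[H+] = 10^(-pH)
[H+] = 10^(-6.75)
[H+] = 1.778e-07 M

1.778e-07 M


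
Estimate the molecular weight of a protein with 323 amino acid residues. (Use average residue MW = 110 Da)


MW = n_residues * 110 Da
MW = 323 * 110
MW = 35530 Da

35530 Da


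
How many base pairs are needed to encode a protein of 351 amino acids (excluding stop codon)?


Each amino acid = 1 codon = 3 bp
bp = 351 * 3 = 1053 bp

1053 bp


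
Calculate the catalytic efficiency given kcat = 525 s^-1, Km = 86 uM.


Catalytic efficiency = kcat / Km
= 525 / 86
= 6.1047 uM^-1*s^-1

6.1047 uM^-1*s^-1


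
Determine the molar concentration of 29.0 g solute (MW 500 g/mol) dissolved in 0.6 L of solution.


C = (mass / MW) / volume
C = (29.0 / 500) / 0.6
C = 0.0967 M

0.0967 M


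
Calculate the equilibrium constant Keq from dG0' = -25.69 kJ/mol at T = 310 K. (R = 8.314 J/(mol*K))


Keq = exp(-dG0 * 1000 / (R * T))
Keq = exp(-(-25.69) * 1000 / (8.314 * 310))
Keq = 21325.1212

21325.1212


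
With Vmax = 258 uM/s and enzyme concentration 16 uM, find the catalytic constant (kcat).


kcat = Vmax / [E]t
kcat = 258 / 16
kcat = 16.125 s^-1

16.125 s^-1


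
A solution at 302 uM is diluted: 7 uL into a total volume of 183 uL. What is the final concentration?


C2 = C1 * V1 / V2
C2 = 302 * 7 / 183
C2 = 11.5519 uM

11.5519 uM


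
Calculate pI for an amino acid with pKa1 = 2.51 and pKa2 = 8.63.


pI = (pKa1 + pKa2) / 2
pI = (2.51 + 8.63) / 2
pI = 5.57

5.57


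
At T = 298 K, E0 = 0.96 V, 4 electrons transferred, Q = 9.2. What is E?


E = E0 - (RT/nF) * ln(Q)
E = 0.96 - (8.314 * 298 / (4 * 96485)) * ln(9.2)
E = 0.9458 V

0.9458 V


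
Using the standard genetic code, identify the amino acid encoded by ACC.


Standard genetic code lookup.
Codon ACC -> Thr

Thr


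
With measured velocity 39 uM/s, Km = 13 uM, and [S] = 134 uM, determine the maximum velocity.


Vmax = v * (Km + [S]) / [S]
Vmax = 39 * (13 + 134) / 134
Vmax = 42.7836 uM/s

42.7836 uM/s


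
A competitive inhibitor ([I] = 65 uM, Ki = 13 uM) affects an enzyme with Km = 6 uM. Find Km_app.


Km_app = Km * (1 + [I]/Ki)
Km_app = 6 * (1 + 65/13)
Km_app = 36.0 uM

36.0 uM


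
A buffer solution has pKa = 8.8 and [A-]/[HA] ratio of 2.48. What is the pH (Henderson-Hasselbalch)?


pH = pKa + log10([A-]/[HA])
pH = 8.8 + log10(2.48)
pH = 9.1945

9.1945


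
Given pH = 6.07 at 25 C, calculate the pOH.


pOH = 14 - pH
pOH = 14 - 6.07
pOH = 7.93

7.93


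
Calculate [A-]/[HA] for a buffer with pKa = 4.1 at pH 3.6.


[A-]/[HA] = 10^(pH - pKa)
= 10^(3.6 - 4.1)
= 0.3162

0.3162


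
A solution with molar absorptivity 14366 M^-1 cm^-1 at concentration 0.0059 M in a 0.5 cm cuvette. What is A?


A = epsilon * c * l
A = 14366 * 0.0059 * 0.5
A = 42.3797

42.3797


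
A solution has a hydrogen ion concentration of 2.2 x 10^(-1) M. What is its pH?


pH = -log10([H+])
pH = -log10(2.2 x 10^(-1))
pH = 0.6576

0.6576


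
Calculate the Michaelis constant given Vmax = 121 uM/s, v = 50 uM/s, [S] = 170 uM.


Km = [S] * (Vmax - v) / v
Km = 170 * (121 - 50) / 50
Km = 241.4 uM

241.4 uM


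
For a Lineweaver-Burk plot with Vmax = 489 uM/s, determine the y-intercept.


y-intercept = 1/Vmax
= 1/489
= 0.002 s/uM

0.002 s/uM


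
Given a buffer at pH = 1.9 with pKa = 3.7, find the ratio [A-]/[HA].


[A-]/[HA] = 10^(pH - pKa)
= 10^(1.9 - 3.7)
= 0.0158

0.0158


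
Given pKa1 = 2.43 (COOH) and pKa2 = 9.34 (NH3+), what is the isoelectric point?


pI = (pKa1 + pKa2) / 2
pI = (2.43 + 9.34) / 2
pI = 5.885

5.885


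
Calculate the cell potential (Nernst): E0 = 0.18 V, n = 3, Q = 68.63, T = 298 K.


E = E0 - (RT/nF) * ln(Q)
E = 0.18 - (8.314 * 298 / (3 * 96485)) * ln(68.63)
E = 0.1438 V

0.1438 V


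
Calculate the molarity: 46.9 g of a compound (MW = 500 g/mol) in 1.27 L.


C = (mass / MW) / volume
C = (46.9 / 500) / 1.27
C = 0.0739 M

0.0739 M


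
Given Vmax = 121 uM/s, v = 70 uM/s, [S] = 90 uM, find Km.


Km = [S] * (Vmax - v) / v
Km = 90 * (121 - 70) / 70
Km = 65.5714 uM

65.5714 uM


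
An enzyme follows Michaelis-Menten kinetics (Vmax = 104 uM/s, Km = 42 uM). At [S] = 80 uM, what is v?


v = Vmax * [S] / (Km + [S])
v = 104 * 80 / (42 + 80)
v = 68.1967 uM/s

68.1967 uM/s


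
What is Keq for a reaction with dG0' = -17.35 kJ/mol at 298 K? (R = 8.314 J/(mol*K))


Keq = exp(-dG0 * 1000 / (R * T))
Keq = exp(-(-17.35) * 1000 / (8.314 * 298))
Keq = 1099.7341

1099.7341


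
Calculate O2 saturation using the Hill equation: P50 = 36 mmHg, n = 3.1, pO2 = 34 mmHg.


Y = pO2^n / (P50^n + pO2^n)
Y = 34^3.1 / (36^3.1 + 34^3.1)
Y = 45.58%

45.58%


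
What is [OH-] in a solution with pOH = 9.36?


[OH-] = 10^(-pOH)
[OH-] = 10^(-9.36)
[OH-] = 4.365e-10 M

4.365e-10 M


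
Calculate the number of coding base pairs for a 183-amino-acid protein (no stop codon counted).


Each amino acid = 1 codon = 3 bp
bp = 183 * 3 = 549 bp

549 bp


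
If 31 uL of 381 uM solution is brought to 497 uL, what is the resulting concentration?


C2 = C1 * V1 / V2
C2 = 381 * 31 / 497
C2 = 23.7646 uM

23.7646 uM


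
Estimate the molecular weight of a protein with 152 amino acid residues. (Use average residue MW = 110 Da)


MW = n_residues * 110 Da
MW = 152 * 110
MW = 16720 Da

16720 Da


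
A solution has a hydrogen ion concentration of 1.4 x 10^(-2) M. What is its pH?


pH = -log10([H+])
pH = -log10(1.4 x 10^(-2))
pH = 1.8539

1.8539


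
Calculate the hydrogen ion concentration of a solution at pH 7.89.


[H+] = 10^(-pH)
[H+] = 10^(-7.89)
[H+] = 1.288e-08 M

1.288e-08 M


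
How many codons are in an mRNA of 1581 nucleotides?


codons = nucleotides / 3
codons = 1581 / 3 = 527

527


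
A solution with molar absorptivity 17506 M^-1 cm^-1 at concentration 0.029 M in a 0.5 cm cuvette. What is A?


A = epsilon * c * l
A = 17506 * 0.029 * 0.5
A = 253.837

253.837


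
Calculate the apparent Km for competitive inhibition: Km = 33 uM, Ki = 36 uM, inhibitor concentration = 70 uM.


Km_app = Km * (1 + [I]/Ki)
Km_app = 33 * (1 + 70/36)
Km_app = 97.1667 uM

97.1667 uM


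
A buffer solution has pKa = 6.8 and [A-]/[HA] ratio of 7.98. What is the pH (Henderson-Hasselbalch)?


pH = pKa + log10([A-]/[HA])
pH = 6.8 + log10(7.98)
pH = 7.702

7.702


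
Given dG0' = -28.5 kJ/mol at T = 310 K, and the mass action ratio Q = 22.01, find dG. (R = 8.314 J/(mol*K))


dG = dG0' + RT * ln(Q) / 1000
dG = -28.5 + 8.314 * 310 * ln(22.01) / 1000
dG = -20.5322 kJ/mol

-20.5322 kJ/mol


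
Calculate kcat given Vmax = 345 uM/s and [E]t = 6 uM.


kcat = Vmax / [E]t
kcat = 345 / 6
kcat = 57.5 s^-1

57.5 s^-1


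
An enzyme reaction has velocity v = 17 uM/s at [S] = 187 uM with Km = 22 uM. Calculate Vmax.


Vmax = v * (Km + [S]) / [S]
Vmax = 17 * (22 + 187) / 187
Vmax = 19.0 uM/s

19.0 uM/s


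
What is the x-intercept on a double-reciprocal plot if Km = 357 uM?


x-intercept = -1/Km
= -1/357
= -0.0028 1/uM

-0.0028 1/uM


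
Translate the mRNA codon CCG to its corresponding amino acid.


Standard genetic code lookup.
Codon CCG -> Pro

Pro


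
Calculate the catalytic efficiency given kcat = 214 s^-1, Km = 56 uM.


Catalytic efficiency = kcat / Km
= 214 / 56
= 3.8214 uM^-1*s^-1

3.8214 uM^-1*s^-1


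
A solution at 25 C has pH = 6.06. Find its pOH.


pOH = 14 - pH
pOH = 14 - 6.06
pOH = 7.94

7.94


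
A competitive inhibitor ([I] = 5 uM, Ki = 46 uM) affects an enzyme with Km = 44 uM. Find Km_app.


Km_app = Km * (1 + [I]/Ki)
Km_app = 44 * (1 + 5/46)
Km_app = 48.7826 uM

48.7826 uM


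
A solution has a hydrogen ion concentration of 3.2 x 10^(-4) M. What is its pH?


pH = -log10([H+])
pH = -log10(3.2 x 10^(-4))
pH = 3.4949

3.4949


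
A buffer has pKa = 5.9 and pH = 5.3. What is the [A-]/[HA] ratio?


[A-]/[HA] = 10^(pH - pKa)
= 10^(5.3 - 5.9)
= 0.2512

0.2512


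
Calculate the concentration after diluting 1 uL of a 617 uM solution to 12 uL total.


C2 = C1 * V1 / V2
C2 = 617 * 1 / 12
C2 = 51.4167 uM

51.4167 uM


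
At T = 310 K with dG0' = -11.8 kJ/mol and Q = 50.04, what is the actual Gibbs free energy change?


dG = dG0' + RT * ln(Q) / 1000
dG = -11.8 + 8.314 * 310 * ln(50.04) / 1000
dG = -1.7153 kJ/mol

-1.7153 kJ/mol


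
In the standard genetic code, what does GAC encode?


Standard genetic code lookup.
Codon GAC -> Asp

Asp


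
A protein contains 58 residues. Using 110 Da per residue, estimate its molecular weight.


MW = n_residues * 110 Da
MW = 58 * 110
MW = 6380 Da

6380 Da


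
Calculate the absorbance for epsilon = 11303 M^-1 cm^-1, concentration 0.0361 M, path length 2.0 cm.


A = epsilon * c * l
A = 11303 * 0.0361 * 2.0
A = 816.0766

816.0766


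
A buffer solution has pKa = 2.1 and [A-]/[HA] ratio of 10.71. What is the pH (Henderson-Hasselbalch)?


pH = pKa + log10([A-]/[HA])
pH = 2.1 + log10(10.71)
pH = 3.1298

3.1298


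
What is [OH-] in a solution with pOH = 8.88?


[OH-] = 10^(-pOH)
[OH-] = 10^(-8.88)
[OH-] = 1.318e-09 M

1.318e-09 M


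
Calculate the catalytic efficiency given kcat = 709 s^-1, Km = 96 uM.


Catalytic efficiency = kcat / Km
= 709 / 96
= 7.3854 uM^-1*s^-1

7.3854 uM^-1*s^-1


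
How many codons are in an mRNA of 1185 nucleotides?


codons = nucleotides / 3
codons = 1185 / 3 = 395

395


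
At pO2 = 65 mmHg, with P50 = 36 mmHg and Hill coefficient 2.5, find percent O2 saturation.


Y = pO2^n / (P50^n + pO2^n)
Y = 65^2.5 / (36^2.5 + 65^2.5)
Y = 81.41%

81.41%


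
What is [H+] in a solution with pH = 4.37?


[H+] = 10^(-pH)
[H+] = 10^(-4.37)
[H+] = 4.266e-05 M

4.266e-05 M


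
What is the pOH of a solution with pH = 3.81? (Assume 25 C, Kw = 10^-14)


pOH = 14 - pH
pOH = 14 - 3.81
pOH = 10.19

10.19


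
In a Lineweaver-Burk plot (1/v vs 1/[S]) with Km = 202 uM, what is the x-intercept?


x-intercept = -1/Km
= -1/202
= -0.005 1/uM

-0.005 1/uM


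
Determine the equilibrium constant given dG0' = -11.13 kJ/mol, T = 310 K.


Keq = exp(-dG0 * 1000 / (R * T))
Keq = exp(-(-11.13) * 1000 / (8.314 * 310))
Keq = 75.0689

75.0689


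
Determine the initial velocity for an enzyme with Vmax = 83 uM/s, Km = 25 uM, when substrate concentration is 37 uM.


v = Vmax * [S] / (Km + [S])
v = 83 * 37 / (25 + 37)
v = 49.5323 uM/s

49.5323 uM/s


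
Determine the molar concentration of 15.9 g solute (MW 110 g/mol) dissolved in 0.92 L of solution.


C = (mass / MW) / volume
C = (15.9 / 110) / 0.92
C = 0.1571 M

0.1571 M


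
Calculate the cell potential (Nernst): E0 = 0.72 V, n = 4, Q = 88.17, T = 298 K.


E = E0 - (RT/nF) * ln(Q)
E = 0.72 - (8.314 * 298 / (4 * 96485)) * ln(88.17)
E = 0.6912 V

0.6912 V


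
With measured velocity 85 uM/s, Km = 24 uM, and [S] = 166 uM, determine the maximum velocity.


Vmax = v * (Km + [S]) / [S]
Vmax = 85 * (24 + 166) / 166
Vmax = 97.2892 uM/s

97.2892 uM/s


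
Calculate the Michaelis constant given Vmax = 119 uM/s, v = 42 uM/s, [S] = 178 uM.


Km = [S] * (Vmax - v) / v
Km = 178 * (119 - 42) / 42
Km = 326.3333 uM

326.3333 uM


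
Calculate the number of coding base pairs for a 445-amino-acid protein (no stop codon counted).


Each amino acid = 1 codon = 3 bp
bp = 445 * 3 = 1335 bp

1335 bp


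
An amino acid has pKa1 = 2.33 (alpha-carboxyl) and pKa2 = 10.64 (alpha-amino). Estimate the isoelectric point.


pI = (pKa1 + pKa2) / 2
pI = (2.33 + 10.64) / 2
pI = 6.485

6.485


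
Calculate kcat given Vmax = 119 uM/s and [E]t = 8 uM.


kcat = Vmax / [E]t
kcat = 119 / 8
kcat = 14.875 s^-1

14.875 s^-1


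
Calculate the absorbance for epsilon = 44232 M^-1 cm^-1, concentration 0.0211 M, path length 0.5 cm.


A = epsilon * c * l
A = 44232 * 0.0211 * 0.5
A = 466.6476

466.6476


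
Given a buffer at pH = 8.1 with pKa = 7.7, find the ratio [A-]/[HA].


[A-]/[HA] = 10^(pH - pKa)
= 10^(8.1 - 7.7)
= 2.5119

2.5119


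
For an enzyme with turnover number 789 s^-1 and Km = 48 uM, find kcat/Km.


Catalytic efficiency = kcat / Km
= 789 / 48
= 16.4375 uM^-1*s^-1

16.4375 uM^-1*s^-1


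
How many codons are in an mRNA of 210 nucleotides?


codons = nucleotides / 3
codons = 210 / 3 = 70

70


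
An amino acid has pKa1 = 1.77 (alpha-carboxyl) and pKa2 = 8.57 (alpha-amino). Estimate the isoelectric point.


pI = (pKa1 + pKa2) / 2
pI = (1.77 + 8.57) / 2
pI = 5.17

5.17


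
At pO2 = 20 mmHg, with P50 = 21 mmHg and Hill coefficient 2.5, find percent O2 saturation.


Y = pO2^n / (P50^n + pO2^n)
Y = 20^2.5 / (21^2.5 + 20^2.5)
Y = 46.95%

46.95%


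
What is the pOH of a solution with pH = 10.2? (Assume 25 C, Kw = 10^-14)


pOH = 14 - pH
pOH = 14 - 10.2
pOH = 3.8

3.8


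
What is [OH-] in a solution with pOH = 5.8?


[OH-] = 10^(-pOH)
[OH-] = 10^(-5.8)
[OH-] = 1.585e-06 M

1.585e-06 M


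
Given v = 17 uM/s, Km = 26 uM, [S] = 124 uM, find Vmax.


Vmax = v * (Km + [S]) / [S]
Vmax = 17 * (26 + 124) / 124
Vmax = 20.5645 uM/s

20.5645 uM/s


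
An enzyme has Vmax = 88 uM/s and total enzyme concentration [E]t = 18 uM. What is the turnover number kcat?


kcat = Vmax / [E]t
kcat = 88 / 18
kcat = 4.8889 s^-1

4.8889 s^-1


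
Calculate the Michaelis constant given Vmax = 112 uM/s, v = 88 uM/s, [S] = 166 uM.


Km = [S] * (Vmax - v) / v
Km = 166 * (112 - 88) / 88
Km = 45.2727 uM

45.2727 uM


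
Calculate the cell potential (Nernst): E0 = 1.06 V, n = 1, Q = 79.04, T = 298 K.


E = E0 - (RT/nF) * ln(Q)
E = 1.06 - (8.314 * 298 / (1 * 96485)) * ln(79.04)
E = 0.9478 V

0.9478 V


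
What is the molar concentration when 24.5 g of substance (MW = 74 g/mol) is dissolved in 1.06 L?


C = (mass / MW) / volume
C = (24.5 / 74) / 1.06
C = 0.3123 M

0.3123 M


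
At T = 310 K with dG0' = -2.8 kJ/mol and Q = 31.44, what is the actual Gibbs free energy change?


dG = dG0' + RT * ln(Q) / 1000
dG = -2.8 + 8.314 * 310 * ln(31.44) / 1000
dG = 6.0869 kJ/mol

6.0869 kJ/mol


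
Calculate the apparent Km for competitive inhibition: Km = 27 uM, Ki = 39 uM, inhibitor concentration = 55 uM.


Km_app = Km * (1 + [I]/Ki)
Km_app = 27 * (1 + 55/39)
Km_app = 65.0769 uM

65.0769 uM


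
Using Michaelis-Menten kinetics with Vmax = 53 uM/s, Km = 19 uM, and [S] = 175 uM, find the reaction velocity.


v = Vmax * [S] / (Km + [S])
v = 53 * 175 / (19 + 175)
v = 47.8093 uM/s

47.8093 uM/s


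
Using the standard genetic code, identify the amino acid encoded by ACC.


Standard genetic code lookup.
Codon ACC -> Thr

Thr


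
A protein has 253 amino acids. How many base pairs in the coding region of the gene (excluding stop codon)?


Each amino acid = 1 codon = 3 bp
bp = 253 * 3 = 759 bp

759 bp


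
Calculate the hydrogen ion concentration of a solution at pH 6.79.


[H+] = 10^(-pH)
[H+] = 10^(-6.79)
[H+] = 1.622e-07 M

1.622e-07 M


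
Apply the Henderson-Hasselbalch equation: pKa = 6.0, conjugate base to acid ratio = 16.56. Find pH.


pH = pKa + log10([A-]/[HA])
pH = 6.0 + log10(16.56)
pH = 7.2191

7.2191


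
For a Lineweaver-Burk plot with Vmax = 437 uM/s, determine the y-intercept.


y-intercept = 1/Vmax
= 1/437
= 0.0023 s/uM

0.0023 s/uM


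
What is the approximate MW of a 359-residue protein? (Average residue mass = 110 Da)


MW = n_residues * 110 Da
MW = 359 * 110
MW = 39490 Da

39490 Da


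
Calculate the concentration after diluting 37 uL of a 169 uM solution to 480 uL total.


C2 = C1 * V1 / V2
C2 = 169 * 37 / 480
C2 = 13.0271 uM

13.0271 uM


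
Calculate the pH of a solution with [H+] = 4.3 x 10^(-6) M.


pH = -log10([H+])
pH = -log10(4.3 x 10^(-6))
pH = 5.3665

5.3665


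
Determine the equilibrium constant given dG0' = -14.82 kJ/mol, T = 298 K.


Keq = exp(-dG0 * 1000 / (R * T))
Keq = exp(-(-14.82) * 1000 / (8.314 * 298))
Keq = 396.0984

396.0984


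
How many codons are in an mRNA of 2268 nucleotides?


codons = nucleotides / 3
codons = 2268 / 3 = 756

756


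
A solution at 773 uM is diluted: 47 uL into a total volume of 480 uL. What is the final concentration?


C2 = C1 * V1 / V2
C2 = 773 * 47 / 480
C2 = 75.6896 uM

75.6896 uM


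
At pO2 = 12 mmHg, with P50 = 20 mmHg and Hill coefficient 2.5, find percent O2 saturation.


Y = pO2^n / (P50^n + pO2^n)
Y = 12^2.5 / (20^2.5 + 12^2.5)
Y = 21.81%

21.81%


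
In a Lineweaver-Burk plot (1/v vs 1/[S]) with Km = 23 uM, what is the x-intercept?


x-intercept = -1/Km
= -1/23
= -0.0435 1/uM

-0.0435 1/uM


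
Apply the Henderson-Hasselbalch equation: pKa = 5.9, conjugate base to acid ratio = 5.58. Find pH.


pH = pKa + log10([A-]/[HA])
pH = 5.9 + log10(5.58)
pH = 6.6466

6.6466


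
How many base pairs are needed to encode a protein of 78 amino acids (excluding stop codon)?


Each amino acid = 1 codon = 3 bp
bp = 78 * 3 = 234 bp

234 bp


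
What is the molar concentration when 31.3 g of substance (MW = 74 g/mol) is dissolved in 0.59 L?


C = (mass / MW) / volume
C = (31.3 / 74) / 0.59
C = 0.7169 M

0.7169 M


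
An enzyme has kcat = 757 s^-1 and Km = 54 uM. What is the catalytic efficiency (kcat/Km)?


Catalytic efficiency = kcat / Km
= 757 / 54
= 14.0185 uM^-1*s^-1

14.0185 uM^-1*s^-1


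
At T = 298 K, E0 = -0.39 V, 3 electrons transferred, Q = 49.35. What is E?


E = E0 - (RT/nF) * ln(Q)
E = -0.39 - (8.314 * 298 / (3 * 96485)) * ln(49.35)
E = -0.4234 V

-0.4234 V


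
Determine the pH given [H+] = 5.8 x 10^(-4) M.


pH = -log10([H+])
pH = -log10(5.8 x 10^(-4))
pH = 3.2366

3.2366


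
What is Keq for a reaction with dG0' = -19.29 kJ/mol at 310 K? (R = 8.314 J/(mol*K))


Keq = exp(-dG0 * 1000 / (R * T))
Keq = exp(-(-19.29) * 1000 / (8.314 * 310))
Keq = 1780.1639

1780.1639


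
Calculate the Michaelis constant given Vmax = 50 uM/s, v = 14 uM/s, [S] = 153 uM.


Km = [S] * (Vmax - v) / v
Km = 153 * (50 - 14) / 14
Km = 393.4286 uM

393.4286 uM


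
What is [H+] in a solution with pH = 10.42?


[H+] = 10^(-pH)
[H+] = 10^(-10.42)
[H+] = 3.802e-11 M

3.802e-11 M


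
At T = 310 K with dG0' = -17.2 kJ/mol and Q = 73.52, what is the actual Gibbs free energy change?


dG = dG0' + RT * ln(Q) / 1000
dG = -17.2 + 8.314 * 310 * ln(73.52) / 1000
dG = -6.1237 kJ/mol

-6.1237 kJ/mol


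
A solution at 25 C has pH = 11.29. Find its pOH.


pOH = 14 - pH
pOH = 14 - 11.29
pOH = 2.71

2.71


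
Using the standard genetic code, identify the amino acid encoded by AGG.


Standard genetic code lookup.
Codon AGG -> Arg

Arg


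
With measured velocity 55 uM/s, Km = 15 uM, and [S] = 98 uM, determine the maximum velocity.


Vmax = v * (Km + [S]) / [S]
Vmax = 55 * (15 + 98) / 98
Vmax = 63.4184 uM/s

63.4184 uM/s


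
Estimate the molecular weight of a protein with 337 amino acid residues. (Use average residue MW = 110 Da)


MW = n_residues * 110 Da
MW = 337 * 110
MW = 37070 Da

37070 Da


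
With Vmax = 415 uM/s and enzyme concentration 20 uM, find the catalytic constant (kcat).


kcat = Vmax / [E]t
kcat = 415 / 20
kcat = 20.75 s^-1

20.75 s^-1


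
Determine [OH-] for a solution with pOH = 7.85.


[OH-] = 10^(-pOH)
[OH-] = 10^(-7.85)
[OH-] = 1.413e-08 M

1.413e-08 M


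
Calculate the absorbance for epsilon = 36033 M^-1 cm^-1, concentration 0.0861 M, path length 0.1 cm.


A = epsilon * c * l
A = 36033 * 0.0861 * 0.1
A = 310.2441

310.2441


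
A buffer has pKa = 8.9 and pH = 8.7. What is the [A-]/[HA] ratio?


[A-]/[HA] = 10^(pH - pKa)
= 10^(8.7 - 8.9)
= 0.631

0.631


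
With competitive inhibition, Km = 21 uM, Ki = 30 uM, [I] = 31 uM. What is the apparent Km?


Km_app = Km * (1 + [I]/Ki)
Km_app = 21 * (1 + 31/30)
Km_app = 42.7 uM

42.7 uM


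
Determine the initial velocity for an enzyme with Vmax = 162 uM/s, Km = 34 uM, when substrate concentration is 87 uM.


v = Vmax * [S] / (Km + [S])
v = 162 * 87 / (34 + 87)
v = 116.4793 uM/s

116.4793 uM/s


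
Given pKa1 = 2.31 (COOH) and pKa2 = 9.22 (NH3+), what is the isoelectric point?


pI = (pKa1 + pKa2) / 2
pI = (2.31 + 9.22) / 2
pI = 5.765

5.765


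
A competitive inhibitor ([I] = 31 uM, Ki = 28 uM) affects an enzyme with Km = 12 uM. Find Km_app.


Km_app = Km * (1 + [I]/Ki)
Km_app = 12 * (1 + 31/28)
Km_app = 25.2857 uM

25.2857 uM


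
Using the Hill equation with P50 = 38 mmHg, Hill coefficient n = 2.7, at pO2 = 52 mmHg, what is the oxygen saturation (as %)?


Y = pO2^n / (P50^n + pO2^n)
Y = 52^2.7 / (38^2.7 + 52^2.7)
Y = 69.99%

69.99%


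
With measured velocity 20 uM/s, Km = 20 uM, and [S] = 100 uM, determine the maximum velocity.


Vmax = v * (Km + [S]) / [S]
Vmax = 20 * (20 + 100) / 100
Vmax = 24.0 uM/s

24.0 uM/s


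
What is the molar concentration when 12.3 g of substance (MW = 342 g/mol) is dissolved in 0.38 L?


C = (mass / MW) / volume
C = (12.3 / 342) / 0.38
C = 0.0946 M

0.0946 M


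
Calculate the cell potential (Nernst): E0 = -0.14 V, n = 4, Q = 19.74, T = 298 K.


E = E0 - (RT/nF) * ln(Q)
E = -0.14 - (8.314 * 298 / (4 * 96485)) * ln(19.74)
E = -0.1591 V

-0.1591 V


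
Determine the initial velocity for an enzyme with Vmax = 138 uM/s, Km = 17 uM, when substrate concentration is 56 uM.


v = Vmax * [S] / (Km + [S])
v = 138 * 56 / (17 + 56)
v = 105.863 uM/s

105.863 uM/s


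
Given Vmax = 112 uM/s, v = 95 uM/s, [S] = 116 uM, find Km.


Km = [S] * (Vmax - v) / v
Km = 116 * (112 - 95) / 95
Km = 20.7579 uM

20.7579 uM


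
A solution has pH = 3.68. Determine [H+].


[H+] = 10^(-pH)
[H+] = 10^(-3.68)
[H+] = 2.089e-04 M

2.089e-04 M


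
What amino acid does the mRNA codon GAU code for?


Standard genetic code lookup.
Codon GAU -> Asp

Asp


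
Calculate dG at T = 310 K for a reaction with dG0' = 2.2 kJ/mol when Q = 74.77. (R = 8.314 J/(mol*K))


dG = dG0' + RT * ln(Q) / 1000
dG = 2.2 + 8.314 * 310 * ln(74.77) / 1000
dG = 13.3197 kJ/mol

13.3197 kJ/mol


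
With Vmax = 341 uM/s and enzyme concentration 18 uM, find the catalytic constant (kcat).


kcat = Vmax / [E]t
kcat = 341 / 18
kcat = 18.9444 s^-1

18.9444 s^-1


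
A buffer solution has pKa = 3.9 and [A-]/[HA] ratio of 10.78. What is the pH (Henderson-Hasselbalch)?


pH = pKa + log10([A-]/[HA])
pH = 3.9 + log10(10.78)
pH = 4.9326

4.9326


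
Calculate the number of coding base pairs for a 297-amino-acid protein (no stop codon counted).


Each amino acid = 1 codon = 3 bp
bp = 297 * 3 = 891 bp

891 bp


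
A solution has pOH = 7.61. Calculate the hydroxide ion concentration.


[OH-] = 10^(-pOH)
[OH-] = 10^(-7.61)
[OH-] = 2.455e-08 M

2.455e-08 M


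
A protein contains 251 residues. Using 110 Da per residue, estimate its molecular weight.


MW = n_residues * 110 Da
MW = 251 * 110
MW = 27610 Da

27610 Da


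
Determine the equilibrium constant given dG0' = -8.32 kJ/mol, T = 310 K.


Keq = exp(-dG0 * 1000 / (R * T))
Keq = exp(-(-8.32) * 1000 / (8.314 * 310))
Keq = 25.2325

25.2325


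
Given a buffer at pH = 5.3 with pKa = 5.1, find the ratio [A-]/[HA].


[A-]/[HA] = 10^(pH - pKa)
= 10^(5.3 - 5.1)
= 1.5849

1.5849


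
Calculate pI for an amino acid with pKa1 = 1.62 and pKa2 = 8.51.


pI = (pKa1 + pKa2) / 2
pI = (1.62 + 8.51) / 2
pI = 5.065

5.065


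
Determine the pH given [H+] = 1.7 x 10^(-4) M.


pH = -log10([H+])
pH = -log10(1.7 x 10^(-4))
pH = 3.7696

3.7696


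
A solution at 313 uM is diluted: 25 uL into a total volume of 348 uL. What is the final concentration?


C2 = C1 * V1 / V2
C2 = 313 * 25 / 348
C2 = 22.4856 uM

22.4856 uM


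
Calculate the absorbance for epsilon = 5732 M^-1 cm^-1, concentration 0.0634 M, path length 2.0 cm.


A = epsilon * c * l
A = 5732 * 0.0634 * 2.0
A = 726.8176

726.8176


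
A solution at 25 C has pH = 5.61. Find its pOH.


pOH = 14 - pH
pOH = 14 - 5.61
pOH = 8.39

8.39


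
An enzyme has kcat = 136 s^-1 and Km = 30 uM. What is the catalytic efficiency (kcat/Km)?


Catalytic efficiency = kcat / Km
= 136 / 30
= 4.5333 uM^-1*s^-1

4.5333 uM^-1*s^-1


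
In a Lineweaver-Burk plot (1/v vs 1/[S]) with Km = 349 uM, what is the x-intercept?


x-intercept = -1/Km
= -1/349
= -0.0029 1/uM

-0.0029 1/uM


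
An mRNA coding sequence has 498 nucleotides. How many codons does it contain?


codons = nucleotides / 3
codons = 498 / 3 = 166

166


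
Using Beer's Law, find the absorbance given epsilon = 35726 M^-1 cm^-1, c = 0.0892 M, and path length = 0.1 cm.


A = epsilon * c * l
A = 35726 * 0.0892 * 0.1
A = 318.6759

318.6759


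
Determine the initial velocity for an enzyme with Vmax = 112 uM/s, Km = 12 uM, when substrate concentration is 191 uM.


v = Vmax * [S] / (Km + [S])
v = 112 * 191 / (12 + 191)
v = 105.3793 uM/s

105.3793 uM/s


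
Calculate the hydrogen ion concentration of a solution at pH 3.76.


[H+] = 10^(-pH)
[H+] = 10^(-3.76)
[H+] = 1.738e-04 M

1.738e-04 M


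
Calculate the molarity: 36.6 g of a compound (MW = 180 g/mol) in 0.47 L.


C = (mass / MW) / volume
C = (36.6 / 180) / 0.47
C = 0.4326 M

0.4326 M


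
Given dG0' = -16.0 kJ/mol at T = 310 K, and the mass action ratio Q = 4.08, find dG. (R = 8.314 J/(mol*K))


dG = dG0' + RT * ln(Q) / 1000
dG = -16.0 + 8.314 * 310 * ln(4.08) / 1000
dG = -12.376 kJ/mol

-12.376 kJ/mol


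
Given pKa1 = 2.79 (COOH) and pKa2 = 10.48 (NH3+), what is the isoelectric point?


pI = (pKa1 + pKa2) / 2
pI = (2.79 + 10.48) / 2
pI = 6.635

6.635


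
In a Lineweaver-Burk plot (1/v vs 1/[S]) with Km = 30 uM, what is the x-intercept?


x-intercept = -1/Km
= -1/30
= -0.0333 1/uM

-0.0333 1/uM


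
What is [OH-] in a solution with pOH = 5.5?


[OH-] = 10^(-pOH)
[OH-] = 10^(-5.5)
[OH-] = 3.162e-06 M

3.162e-06 M


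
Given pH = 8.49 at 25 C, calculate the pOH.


pOH = 14 - pH
pOH = 14 - 8.49
pOH = 5.51

5.51


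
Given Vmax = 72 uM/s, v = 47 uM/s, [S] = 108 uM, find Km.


Km = [S] * (Vmax - v) / v
Km = 108 * (72 - 47) / 47
Km = 57.4468 uM

57.4468 uM


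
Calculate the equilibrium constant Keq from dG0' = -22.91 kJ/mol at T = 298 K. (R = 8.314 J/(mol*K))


Keq = exp(-dG0 * 1000 / (R * T))
Keq = exp(-(-22.91) * 1000 / (8.314 * 298))
Keq = 10372.9454

10372.9454


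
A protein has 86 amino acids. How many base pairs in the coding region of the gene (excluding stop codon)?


Each amino acid = 1 codon = 3 bp
bp = 86 * 3 = 258 bp

258 bp


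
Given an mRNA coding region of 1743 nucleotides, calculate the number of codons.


codons = nucleotides / 3
codons = 1743 / 3 = 581

581


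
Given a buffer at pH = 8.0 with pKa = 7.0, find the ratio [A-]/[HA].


[A-]/[HA] = 10^(pH - pKa)
= 10^(8.0 - 7.0)
= 10.0

10.0


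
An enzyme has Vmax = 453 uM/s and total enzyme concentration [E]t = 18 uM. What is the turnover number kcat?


kcat = Vmax / [E]t
kcat = 453 / 18
kcat = 25.1667 s^-1

25.1667 s^-1


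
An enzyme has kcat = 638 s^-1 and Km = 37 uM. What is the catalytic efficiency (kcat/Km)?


Catalytic efficiency = kcat / Km
= 638 / 37
= 17.2432 uM^-1*s^-1

17.2432 uM^-1*s^-1


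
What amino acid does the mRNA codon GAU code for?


Standard genetic code lookup.
Codon GAU -> Asp

Asp


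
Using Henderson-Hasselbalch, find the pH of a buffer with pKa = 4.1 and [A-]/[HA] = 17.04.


pH = pKa + log10([A-]/[HA])
pH = 4.1 + log10(17.04)
pH = 5.3315

5.3315


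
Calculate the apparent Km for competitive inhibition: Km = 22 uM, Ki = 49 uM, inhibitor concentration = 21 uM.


Km_app = Km * (1 + [I]/Ki)
Km_app = 22 * (1 + 21/49)
Km_app = 31.4286 uM

31.4286 uM


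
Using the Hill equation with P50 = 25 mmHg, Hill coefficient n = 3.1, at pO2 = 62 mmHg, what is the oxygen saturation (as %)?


Y = pO2^n / (P50^n + pO2^n)
Y = 62^3.1 / (25^3.1 + 62^3.1)
Y = 94.35%

94.35%


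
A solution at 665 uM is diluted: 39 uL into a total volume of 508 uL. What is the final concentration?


C2 = C1 * V1 / V2
C2 = 665 * 39 / 508
C2 = 51.0531 uM

51.0531 uM


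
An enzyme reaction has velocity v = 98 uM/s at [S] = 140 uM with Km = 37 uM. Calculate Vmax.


Vmax = v * (Km + [S]) / [S]
Vmax = 98 * (37 + 140) / 140
Vmax = 123.9 uM/s

123.9 uM/s


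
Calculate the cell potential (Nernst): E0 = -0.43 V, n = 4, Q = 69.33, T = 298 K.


E = E0 - (RT/nF) * ln(Q)
E = -0.43 - (8.314 * 298 / (4 * 96485)) * ln(69.33)
E = -0.4572 V

-0.4572 V


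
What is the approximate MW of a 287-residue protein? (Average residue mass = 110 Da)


MW = n_residues * 110 Da
MW = 287 * 110
MW = 31570 Da

31570 Da


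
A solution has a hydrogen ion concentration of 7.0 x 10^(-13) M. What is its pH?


pH = -log10([H+])
pH = -log10(7.0 x 10^(-13))
pH = 12.1549

12.1549


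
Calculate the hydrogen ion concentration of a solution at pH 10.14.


[H+] = 10^(-pH)
[H+] = 10^(-10.14)
[H+] = 7.244e-11 M

7.244e-11 M


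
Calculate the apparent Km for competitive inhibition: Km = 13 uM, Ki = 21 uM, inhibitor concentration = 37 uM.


Km_app = Km * (1 + [I]/Ki)
Km_app = 13 * (1 + 37/21)
Km_app = 35.9048 uM

35.9048 uM


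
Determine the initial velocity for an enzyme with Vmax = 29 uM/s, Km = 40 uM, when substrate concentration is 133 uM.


v = Vmax * [S] / (Km + [S])
v = 29 * 133 / (40 + 133)
v = 22.2948 uM/s

22.2948 uM/s


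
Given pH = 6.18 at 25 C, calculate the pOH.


pOH = 14 - pH
pOH = 14 - 6.18
pOH = 7.82

7.82


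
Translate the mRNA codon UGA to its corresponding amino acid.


Standard genetic code lookup.
Codon UGA -> Stop

Stop


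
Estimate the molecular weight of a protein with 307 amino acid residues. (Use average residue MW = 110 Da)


MW = n_residues * 110 Da
MW = 307 * 110
MW = 33770 Da

33770 Da


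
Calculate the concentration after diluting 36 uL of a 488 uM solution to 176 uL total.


C2 = C1 * V1 / V2
C2 = 488 * 36 / 176
C2 = 99.8182 uM

99.8182 uM


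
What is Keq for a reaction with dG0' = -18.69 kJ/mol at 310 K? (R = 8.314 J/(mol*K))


Keq = exp(-dG0 * 1000 / (R * T))
Keq = exp(-(-18.69) * 1000 / (8.314 * 310))
Keq = 1410.4479

1410.4479


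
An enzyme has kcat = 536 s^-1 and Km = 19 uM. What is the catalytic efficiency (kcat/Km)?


Catalytic efficiency = kcat / Km
= 536 / 19
= 28.2105 uM^-1*s^-1

28.2105 uM^-1*s^-1
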